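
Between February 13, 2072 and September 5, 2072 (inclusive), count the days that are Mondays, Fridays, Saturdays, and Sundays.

February 13, 2072 is a Saturday.
From February 13, 2072 to September 5, 2072 is 206 days inclusive.
206 = 7 × 29 + 3, so there are 29 full weeks plus 3 extra days.
Each full week contributes 4 days from the set (Mon, Fri, Sat, Sun): 29 × 4 = 116.
The 3 extra days are Sat, Sun, Mon — 3 of them qualify.
Total: 116 + 3 = 119.

119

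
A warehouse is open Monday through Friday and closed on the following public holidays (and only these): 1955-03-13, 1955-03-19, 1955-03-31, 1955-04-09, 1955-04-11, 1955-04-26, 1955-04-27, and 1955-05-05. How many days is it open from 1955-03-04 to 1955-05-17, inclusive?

48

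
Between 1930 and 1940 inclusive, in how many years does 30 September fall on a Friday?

Day of week of September 30 in each year:
1930: Tue, 1931: Wed, 1932: Fri ✓, 1933: Sat, 1934: Sun, 1935: Mon, 1936: Wed, 1937: Thu, 1938: Fri ✓, 1939: Sat, 1940: Mon
Fridays: 1932, 1938.

2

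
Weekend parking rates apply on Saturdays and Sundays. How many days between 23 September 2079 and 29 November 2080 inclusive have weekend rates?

124

23 September 2079 is a Saturday.
The range spans 434 days (inclusive of both endpoints).
434 = 7 × 62, so the span is exactly 62 full weeks.
Each full week contributes 2 weekend days (Sat, Sun): 62 × 2 = 124.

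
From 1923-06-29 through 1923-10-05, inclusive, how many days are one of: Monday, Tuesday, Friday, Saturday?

1923-06-29 is a Friday.
The range spans 99 days (inclusive of both endpoints).
99 = 7 × 14 + 1, so there are 14 full weeks plus 1 extra day.
Each full week contributes 4 days from the set (Mon, Tue, Fri, Sat): 14 × 4 = 56.
The 1 extra day is Fri — 1 of them qualifies.
Total: 56 + 1 = 57.

57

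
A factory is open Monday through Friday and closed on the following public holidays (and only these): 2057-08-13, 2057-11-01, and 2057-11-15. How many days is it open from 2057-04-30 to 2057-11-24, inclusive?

2057-04-30 is a Monday.
The range spans 209 days (inclusive of both endpoints).
209 = 7 × 29 + 6, so there are 29 full weeks plus 6 extra days.
Each full week contributes 5 weekdays (Mon–Fri): 29 × 5 = 145.
The 6 extra days are Monday, Tuesday, Wednesday, Thursday, Friday, Saturday — 5 of them qualify.
Total: 145 + 5 = 150.
Holidays: 2057-08-13 (Mon); 2057-11-01 (Thu); 2057-11-15 (Thu).
All 3 holidays fall on weekdays, so subtract 3.
Business days: 150 − 3 = 147.

147 business days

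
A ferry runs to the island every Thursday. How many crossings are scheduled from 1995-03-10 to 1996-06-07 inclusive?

65 Thursdays

1995-03-10 is a Friday.
From 1995-03-10 to 1996-06-07 is 456 days inclusive.
456 = 7 × 65 + 1, so there are 65 full weeks plus 1 extra day.
Each full week contributes one Thursday: 65 so far.
The 1 extra day is Fri — none qualify.
Total: 65 + 0 = 65.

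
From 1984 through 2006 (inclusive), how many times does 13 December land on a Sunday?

3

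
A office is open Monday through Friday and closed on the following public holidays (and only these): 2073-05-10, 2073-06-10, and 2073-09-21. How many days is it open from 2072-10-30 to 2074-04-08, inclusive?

373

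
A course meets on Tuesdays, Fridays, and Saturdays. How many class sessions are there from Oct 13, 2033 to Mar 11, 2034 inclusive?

Oct 13, 2033 is a Thursday.
That's 150 days from start to end, counting both.
150 = 7 × 21 + 3, so there are 21 full weeks plus 3 extra days.
Each full week contributes 3 days from the set (Tue, Fri, Sat): 21 × 3 = 63.
The 3 extra days are Thu, Fri, Sat — 2 of them qualify.
Total: 63 + 2 = 65.

65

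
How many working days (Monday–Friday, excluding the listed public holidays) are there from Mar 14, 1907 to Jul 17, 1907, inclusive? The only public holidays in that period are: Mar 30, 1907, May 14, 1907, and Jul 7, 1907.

89

Mar 14, 1907 is a Thursday.
The range spans 126 days (inclusive of both endpoints).
126 = 7 × 18, so the span is exactly 18 full weeks.
Each full week contributes 5 weekdays (Mon–Fri): 18 × 5 = 90.
Total: 90.
Holidays: Mar 30, 1907 (Sat); May 14, 1907 (Tue); Jul 7, 1907 (Sun).
1 of the 3 holidays fall on weekdays; the rest are weekends and were already excluded.
Business days: 90 − 1 = 89.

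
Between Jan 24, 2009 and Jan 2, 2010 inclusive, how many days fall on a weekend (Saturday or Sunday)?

99

Jan 24, 2009 is a Saturday.
The range spans 344 days (inclusive of both endpoints).
344 = 7 × 49 + 1, so there are 49 full weeks plus 1 extra day.
Each full week contributes 2 weekend days (Sat, Sun): 49 × 2 = 98.
The 1 extra day is Saturday — 1 of them qualifies.
Total: 98 + 1 = 99.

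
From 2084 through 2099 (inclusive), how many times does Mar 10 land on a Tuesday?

2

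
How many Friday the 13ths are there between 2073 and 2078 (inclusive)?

10

Friday-the-13ths by year:
2073: Jan, Oct
2074: Apr, Jul
2075: Sep, Dec
2076: Mar, Nov
2077: Aug
2078: May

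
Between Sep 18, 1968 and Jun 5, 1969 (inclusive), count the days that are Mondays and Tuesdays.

74

Sep 18, 1968 is a Wednesday.
From Sep 18, 1968 to Jun 5, 1969 is 261 days inclusive.
261 = 7 × 37 + 2, so there are 37 full weeks plus 2 extra days.
Each full week contributes 2 days from the set (Mon, Tue): 37 × 2 = 74.
The 2 extra days are Wed, Thu — none qualify.
Total: 74 + 0 = 74.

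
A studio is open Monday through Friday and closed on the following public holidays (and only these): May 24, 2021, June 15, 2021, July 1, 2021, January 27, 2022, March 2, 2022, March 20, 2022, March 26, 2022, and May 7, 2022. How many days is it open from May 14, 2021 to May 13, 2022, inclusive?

256 working days

May 14, 2021 is a Friday.
The range spans 365 days (inclusive of both endpoints).
365 = 7 × 52 + 1, so there are 52 full weeks plus 1 extra day.
Each full week contributes 5 weekdays (Mon–Fri): 52 × 5 = 260.
The 1 extra day is Friday — 1 of them qualifies.
Total: 260 + 1 = 261.
Holidays: May 24, 2021 (Mon); June 15, 2021 (Tue); July 1, 2021 (Thu); January 27, 2022 (Thu); March 2, 2022 (Wed); March 20, 2022 (Sun); March 26, 2022 (Sat); May 7, 2022 (Sat).
5 of the 8 holidays fall on weekdays; the rest are weekends and were already excluded.
Business days: 261 − 5 = 256.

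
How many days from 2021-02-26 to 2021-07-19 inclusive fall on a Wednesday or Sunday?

41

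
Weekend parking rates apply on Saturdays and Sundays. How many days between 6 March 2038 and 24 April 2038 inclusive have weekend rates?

15

6 March 2038 is a Saturday.
The range spans 50 days (inclusive of both endpoints).
50 = 7 × 7 + 1, so there are 7 full weeks plus 1 extra day.
Each full week contributes 2 weekend days (Sat, Sun): 7 × 2 = 14.
The 1 extra day is Sat — 1 of them qualifies.
Total: 14 + 1 = 15.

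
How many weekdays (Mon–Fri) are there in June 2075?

June 1, 2075 is a Saturday.
That's 30 days from start to end, counting both.
30 = 7 × 4 + 2, so there are 4 full weeks plus 2 extra days.
Each full week contributes 5 weekdays (Mon–Fri): 4 × 5 = 20.
The 2 extra days are Saturday, Sunday — none qualify.
Total: 20 + 0 = 20.

20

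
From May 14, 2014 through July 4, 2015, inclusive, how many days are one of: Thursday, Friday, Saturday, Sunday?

May 14, 2014 is a Wednesday.
The range spans 417 days (inclusive of both endpoints).
417 = 7 × 59 + 4, so there are 59 full weeks plus 4 extra days.
Each full week contributes 4 days from the set (Thu, Fri, Sat, Sun): 59 × 4 = 236.
The 4 extra days are Wed, Thu, Fri, Sat — 3 of them qualify.
Total: 236 + 3 = 239.

239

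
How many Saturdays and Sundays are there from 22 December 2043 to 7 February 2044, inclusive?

22 December 2043 is a Tuesday.
That's 48 days from start to end, counting both.
48 = 7 × 6 + 6, so there are 6 full weeks plus 6 extra days.
Each full week contributes 2 weekend days (Sat, Sun): 6 × 2 = 12.
The 6 extra days are Tuesday, Wednesday, Thursday, Friday, Saturday, Sunday — 2 of them qualify.
Total: 12 + 2 = 14.

14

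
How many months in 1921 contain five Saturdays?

5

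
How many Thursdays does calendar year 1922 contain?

January 1, 1922 is a Sunday.
That's 365 days from start to end, counting both.
365 = 7 × 52 + 1, so there are 52 full weeks plus 1 extra day.
Each full week contributes one Thursday: 52 so far.
The 1 extra day is Sunday — none qualify.
Total: 52 + 0 = 52.

52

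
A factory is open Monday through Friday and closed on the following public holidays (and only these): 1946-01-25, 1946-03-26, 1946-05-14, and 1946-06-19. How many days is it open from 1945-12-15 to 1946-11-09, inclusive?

1945-12-15 is a Saturday.
From 1945-12-15 to 1946-11-09 is 330 days inclusive.
330 = 7 × 47 + 1, so there are 47 full weeks plus 1 extra day.
Each full week contributes 5 weekdays (Mon–Fri): 47 × 5 = 235.
The 1 extra day is Sat — none qualify.
Total: 235 + 0 = 235.
Holidays: 1946-01-25 (Fri); 1946-03-26 (Tue); 1946-05-14 (Tue); 1946-06-19 (Wed).
All 4 holidays fall on weekdays, so subtract 4.
Business days: 235 − 4 = 231.

231 business days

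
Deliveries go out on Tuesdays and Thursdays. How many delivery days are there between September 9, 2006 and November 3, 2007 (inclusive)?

120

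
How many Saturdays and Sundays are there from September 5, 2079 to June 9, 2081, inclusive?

184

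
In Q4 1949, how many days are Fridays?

1949-10-01 is a Saturday.
The range spans 92 days (inclusive of both endpoints).
92 = 7 × 13 + 1, so there are 13 full weeks plus 1 extra day.
Each full week contributes one Friday: 13 so far.
The 1 extra day is Saturday — none qualify.
Total: 13 + 0 = 13.

13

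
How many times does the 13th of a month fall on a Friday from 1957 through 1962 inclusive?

Friday-the-13ths by year:
1957: Sep, Dec
1958: Jun
1959: Feb, Mar, Nov
1960: May
1961: Jan, Oct
1962: Apr, Jul

11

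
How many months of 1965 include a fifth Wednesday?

A month has five Wednesdays exactly when Wednesday falls within its first (length − 28) days.
Jan: 31 days, starts Fri → 5 of Fri, Sat, Sun
Feb: 28 days, starts Mon → 5 of (none)
Mar: 31 days, starts Mon → 5 of Mon, Tue, Wed ✓
Apr: 30 days, starts Thu → 5 of Thu, Fri
May: 31 days, starts Sat → 5 of Sat, Sun, Mon
Jun: 30 days, starts Tue → 5 of Tue, Wed ✓
Jul: 31 days, starts Thu → 5 of Thu, Fri, Sat
Aug: 31 days, starts Sun → 5 of Sun, Mon, Tue
Sep: 30 days, starts Wed → 5 of Wed, Thu ✓
Oct: 31 days, starts Fri → 5 of Fri, Sat, Sun
Nov: 30 days, starts Mon → 5 of Mon, Tue
Dec: 31 days, starts Wed → 5 of Wed, Thu, Fri ✓
Months with five Wednesdays: Mar, Jun, Sep, Dec.

4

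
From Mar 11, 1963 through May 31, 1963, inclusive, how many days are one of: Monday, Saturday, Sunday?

34

Mar 11, 1963 is a Monday.
That's 82 days from start to end, counting both.
82 = 7 × 11 + 5, so there are 11 full weeks plus 5 extra days.
Each full week contributes 3 days from the set (Mon, Sat, Sun): 11 × 3 = 33.
The 5 extra days are Monday, Tuesday, Wednesday, Thursday, Friday — 1 of them qualifies.
Total: 33 + 1 = 34.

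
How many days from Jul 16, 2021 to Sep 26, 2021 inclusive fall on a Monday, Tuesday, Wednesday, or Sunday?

41

Jul 16, 2021 is a Friday.
That's 73 days from start to end, counting both.
73 = 7 × 10 + 3, so there are 10 full weeks plus 3 extra days.
Each full week contributes 4 days from the set (Mon, Tue, Wed, Sun): 10 × 4 = 40.
The 3 extra days are Friday, Saturday, Sunday — 1 of them qualifies.
Total: 40 + 1 = 41.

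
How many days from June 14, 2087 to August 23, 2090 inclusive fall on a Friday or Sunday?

June 14, 2087 is a Saturday.
That's 1167 days from start to end, counting both.
1167 = 7 × 166 + 5, so there are 166 full weeks plus 5 extra days.
Each full week contributes 2 days from the set (Fri, Sun): 166 × 2 = 332.
The 5 extra days are Saturday, Sunday, Monday, Tuesday, Wednesday — 1 of them qualifies.
Total: 332 + 1 = 333.

333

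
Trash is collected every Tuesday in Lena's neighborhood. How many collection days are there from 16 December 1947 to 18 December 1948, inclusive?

16 December 1947 is a Tuesday.
That's 369 days from start to end, counting both.
369 = 7 × 52 + 5, so there are 52 full weeks plus 5 extra days.
Each full week contributes one Tuesday: 52 so far.
The 5 extra days are Tuesday, Wednesday, Thursday, Friday, Saturday — 1 of them qualifies.
Total: 52 + 1 = 53.

53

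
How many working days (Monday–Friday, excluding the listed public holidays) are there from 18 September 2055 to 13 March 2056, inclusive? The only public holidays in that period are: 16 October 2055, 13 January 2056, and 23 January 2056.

125

18 September 2055 is a Saturday.
The range spans 178 days (inclusive of both endpoints).
178 = 7 × 25 + 3, so there are 25 full weeks plus 3 extra days.
Each full week contributes 5 weekdays (Mon–Fri): 25 × 5 = 125.
The 3 extra days are Sat, Sun, Mon — 1 of them qualifies.
Total: 125 + 1 = 126.
Holidays: 16 October 2055 (Sat); 13 January 2056 (Thu); 23 January 2056 (Sun).
1 of the 3 holidays fall on weekdays; the rest are weekends and were already excluded.
Business days: 126 − 1 = 125.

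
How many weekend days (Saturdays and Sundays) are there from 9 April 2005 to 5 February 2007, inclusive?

192

9 April 2005 is a Saturday.
The range spans 668 days (inclusive of both endpoints).
668 = 7 × 95 + 3, so there are 95 full weeks plus 3 extra days.
Each full week contributes 2 weekend days (Sat, Sun): 95 × 2 = 190.
The 3 extra days are Sat, Sun, Mon — 2 of them qualify.
Total: 190 + 2 = 192.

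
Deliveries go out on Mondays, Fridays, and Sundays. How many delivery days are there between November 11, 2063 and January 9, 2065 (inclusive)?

183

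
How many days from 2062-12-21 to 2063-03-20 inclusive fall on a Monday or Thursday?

2062-12-21 is a Thursday.
From 2062-12-21 to 2063-03-20 is 90 days inclusive.
90 = 7 × 12 + 6, so there are 12 full weeks plus 6 extra days.
Each full week contributes 2 days from the set (Mon, Thu): 12 × 2 = 24.
The 6 extra days are Thu, Fri, Sat, Sun, Mon, Tue — 2 of them qualify.
Total: 24 + 2 = 26.

26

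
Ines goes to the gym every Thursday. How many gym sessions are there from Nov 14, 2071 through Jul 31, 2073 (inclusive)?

89 Thursdays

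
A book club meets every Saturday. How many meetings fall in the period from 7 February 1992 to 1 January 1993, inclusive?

47 Saturdays

7 February 1992 is a Friday.
That's 330 days from start to end, counting both.
330 = 7 × 47 + 1, so there are 47 full weeks plus 1 extra day.
Each full week contributes one Saturday: 47 so far.
The 1 extra day is Friday — none qualify.
Total: 47 + 0 = 47.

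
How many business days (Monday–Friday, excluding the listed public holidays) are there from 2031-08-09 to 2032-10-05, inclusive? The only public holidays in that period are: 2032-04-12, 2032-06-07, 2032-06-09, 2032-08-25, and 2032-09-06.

297 business days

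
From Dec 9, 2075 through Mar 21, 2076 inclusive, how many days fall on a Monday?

Dec 9, 2075 is a Monday.
That's 104 days from start to end, counting both.
104 = 7 × 14 + 6, so there are 14 full weeks plus 6 extra days.
Each full week contributes one Monday: 14 so far.
The 6 extra days are Monday, Tuesday, Wednesday, Thursday, Friday, Saturday — 1 of them qualifies.
Total: 14 + 1 = 15.

15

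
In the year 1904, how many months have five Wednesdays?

A month has five Wednesdays exactly when Wednesday falls within its first (length − 28) days.
Jan: 31 days, starts Fri → 5 of Fri, Sat, Sun
Feb: 29 days, starts Mon → 5 of Mon
Mar: 31 days, starts Tue → 5 of Tue, Wed, Thu ✓
Apr: 30 days, starts Fri → 5 of Fri, Sat
May: 31 days, starts Sun → 5 of Sun, Mon, Tue
Jun: 30 days, starts Wed → 5 of Wed, Thu ✓
Jul: 31 days, starts Fri → 5 of Fri, Sat, Sun
Aug: 31 days, starts Mon → 5 of Mon, Tue, Wed ✓
Sep: 30 days, starts Thu → 5 of Thu, Fri
Oct: 31 days, starts Sat → 5 of Sat, Sun, Mon
Nov: 30 days, starts Tue → 5 of Tue, Wed ✓
Dec: 31 days, starts Thu → 5 of Thu, Fri, Sat
Months with five Wednesdays: Mar, Jun, Aug, Nov.

4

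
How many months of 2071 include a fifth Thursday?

A month has five Thursdays exactly when Thursday falls within its first (length − 28) days.
Jan: 31 days, starts Thu → 5 of Thu, Fri, Sat ✓
Feb: 28 days, starts Sun → 5 of (none)
Mar: 31 days, starts Sun → 5 of Sun, Mon, Tue
Apr: 30 days, starts Wed → 5 of Wed, Thu ✓
May: 31 days, starts Fri → 5 of Fri, Sat, Sun
Jun: 30 days, starts Mon → 5 of Mon, Tue
Jul: 31 days, starts Wed → 5 of Wed, Thu, Fri ✓
Aug: 31 days, starts Sat → 5 of Sat, Sun, Mon
Sep: 30 days, starts Tue → 5 of Tue, Wed
Oct: 31 days, starts Thu → 5 of Thu, Fri, Sat ✓
Nov: 30 days, starts Sun → 5 of Sun, Mon
Dec: 31 days, starts Tue → 5 of Tue, Wed, Thu ✓
Months with five Thursdays: Jan, Apr, Jul, Oct, Dec.

5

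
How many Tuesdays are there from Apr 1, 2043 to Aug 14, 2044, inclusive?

71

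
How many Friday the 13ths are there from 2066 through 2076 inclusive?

Friday-the-13ths by year:
2066: Aug
2067: May
2068: Jan, Apr, Jul
2069: Sep, Dec
2070: Jun
2071: Feb, Mar, Nov
2072: May
2073: Jan, Oct
2074: Apr, Jul
2075: Sep, Dec
2076: Mar, Nov

20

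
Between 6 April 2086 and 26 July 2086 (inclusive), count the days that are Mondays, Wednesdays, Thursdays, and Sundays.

6 April 2086 is a Saturday.
The range spans 112 days (inclusive of both endpoints).
112 = 7 × 16, so the span is exactly 16 full weeks.
Each full week contributes 4 days from the set (Mon, Wed, Thu, Sun): 16 × 4 = 64.
Total: 64.

64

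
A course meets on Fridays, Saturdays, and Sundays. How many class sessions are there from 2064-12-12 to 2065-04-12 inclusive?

54

2064-12-12 is a Friday.
The range spans 122 days (inclusive of both endpoints).
122 = 7 × 17 + 3, so there are 17 full weeks plus 3 extra days.
Each full week contributes 3 days from the set (Fri, Sat, Sun): 17 × 3 = 51.
The 3 extra days are Fri, Sat, Sun — 3 of them qualify.
Total: 51 + 3 = 54.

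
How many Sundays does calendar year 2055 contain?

1 January 2055 is a Friday.
That's 365 days from start to end, counting both.
365 = 7 × 52 + 1, so there are 52 full weeks plus 1 extra day.
Each full week contributes one Sunday: 52 so far.
The 1 extra day is Fri — none qualify.
Total: 52 + 0 = 52.

52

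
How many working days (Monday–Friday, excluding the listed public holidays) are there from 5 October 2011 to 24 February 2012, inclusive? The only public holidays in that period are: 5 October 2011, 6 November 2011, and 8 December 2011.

101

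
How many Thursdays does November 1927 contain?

Nov 1, 1927 is a Tuesday.
That's 30 days from start to end, counting both.
30 = 7 × 4 + 2, so there are 4 full weeks plus 2 extra days.
Each full week contributes one Thursday: 4 so far.
The 2 extra days are Tue, Wed — none qualify.
Total: 4 + 0 = 4.

4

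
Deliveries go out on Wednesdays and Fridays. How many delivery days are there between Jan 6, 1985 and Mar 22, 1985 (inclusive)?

22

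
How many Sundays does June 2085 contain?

1 June 2085 is a Friday.
The range spans 30 days (inclusive of both endpoints).
30 = 7 × 4 + 2, so there are 4 full weeks plus 2 extra days.
Each full week contributes one Sunday: 4 so far.
The 2 extra days are Friday, Saturday — none qualify.
Total: 4 + 0 = 4.

4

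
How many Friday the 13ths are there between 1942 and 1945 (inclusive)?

Friday-the-13ths by year:
1942: Feb, Mar, Nov
1943: Aug
1944: Oct
1945: Apr, Jul

7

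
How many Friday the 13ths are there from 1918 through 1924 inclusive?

11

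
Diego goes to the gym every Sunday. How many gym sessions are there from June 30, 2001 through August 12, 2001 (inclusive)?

7

June 30, 2001 is a Saturday.
From June 30, 2001 to August 12, 2001 is 44 days inclusive.
44 = 7 × 6 + 2, so there are 6 full weeks plus 2 extra days.
Each full week contributes one Sunday: 6 so far.
The 2 extra days are Saturday, Sunday — 1 of them qualifies.
Total: 6 + 1 = 7.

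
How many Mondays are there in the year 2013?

52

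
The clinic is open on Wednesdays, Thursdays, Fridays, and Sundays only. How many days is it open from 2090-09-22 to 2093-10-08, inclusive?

2090-09-22 is a Friday.
The range spans 1113 days (inclusive of both endpoints).
1113 = 7 × 159, so the span is exactly 159 full weeks.
Each full week contributes 4 days from the set (Wed, Thu, Fri, Sun): 159 × 4 = 636.

636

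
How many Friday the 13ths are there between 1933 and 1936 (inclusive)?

Friday-the-13ths by year:
1933: Jan, Oct
1934: Apr, Jul
1935: Sep, Dec
1936: Mar, Nov

8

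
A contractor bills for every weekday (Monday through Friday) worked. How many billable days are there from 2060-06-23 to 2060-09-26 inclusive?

68 weekdays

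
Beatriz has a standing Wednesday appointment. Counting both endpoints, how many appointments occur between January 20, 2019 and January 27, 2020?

January 20, 2019 is a Sunday.
From January 20, 2019 to January 27, 2020 is 373 days inclusive.
373 = 7 × 53 + 2, so there are 53 full weeks plus 2 extra days.
Each full week contributes one Wednesday: 53 so far.
The 2 extra days are Sun, Mon — none qualify.
Total: 53 + 0 = 53.

53 Wednesdays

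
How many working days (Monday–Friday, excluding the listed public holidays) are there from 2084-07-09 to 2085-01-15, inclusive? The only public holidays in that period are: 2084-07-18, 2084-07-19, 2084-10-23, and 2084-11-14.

2084-07-09 is a Sunday.
From 2084-07-09 to 2085-01-15 is 191 days inclusive.
191 = 7 × 27 + 2, so there are 27 full weeks plus 2 extra days.
Each full week contributes 5 weekdays (Mon–Fri): 27 × 5 = 135.
The 2 extra days are Sun, Mon — 1 of them qualifies.
Total: 135 + 1 = 136.
Holidays: 2084-07-18 (Tue); 2084-07-19 (Wed); 2084-10-23 (Mon); 2084-11-14 (Tue).
All 4 holidays fall on weekdays, so subtract 4.
Business days: 136 − 4 = 132.

132 working days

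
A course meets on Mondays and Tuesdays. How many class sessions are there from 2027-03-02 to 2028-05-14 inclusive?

2027-03-02 is a Tuesday.
That's 440 days from start to end, counting both.
440 = 7 × 62 + 6, so there are 62 full weeks plus 6 extra days.
Each full week contributes 2 days from the set (Mon, Tue): 62 × 2 = 124.
The 6 extra days are Tuesday, Wednesday, Thursday, Friday, Saturday, Sunday — 1 of them qualifies.
Total: 124 + 1 = 125.

125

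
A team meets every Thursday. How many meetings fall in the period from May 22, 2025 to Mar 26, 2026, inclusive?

45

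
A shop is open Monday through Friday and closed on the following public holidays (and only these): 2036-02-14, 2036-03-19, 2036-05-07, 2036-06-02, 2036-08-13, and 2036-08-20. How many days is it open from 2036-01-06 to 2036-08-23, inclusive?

2036-01-06 is a Sunday.
The range spans 231 days (inclusive of both endpoints).
231 = 7 × 33, so the span is exactly 33 full weeks.
Each full week contributes 5 weekdays (Mon–Fri): 33 × 5 = 165.
Total: 165.
Holidays: 2036-02-14 (Thu); 2036-03-19 (Wed); 2036-05-07 (Wed); 2036-06-02 (Mon); 2036-08-13 (Wed); 2036-08-20 (Wed).
All 6 holidays fall on weekdays, so subtract 6.
Business days: 165 − 6 = 159.

159 working days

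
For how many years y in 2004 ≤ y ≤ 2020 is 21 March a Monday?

3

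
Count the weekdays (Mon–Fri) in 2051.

2051-01-01 is a Sunday.
From 2051-01-01 to 2051-12-31 is 365 days inclusive.
365 = 7 × 52 + 1, so there are 52 full weeks plus 1 extra day.
Each full week contributes 5 weekdays (Mon–Fri): 52 × 5 = 260.
The 1 extra day is Sunday — none qualify.
Total: 260 + 0 = 260.

260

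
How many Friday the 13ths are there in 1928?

3

The 13th falls on a Friday when the month's 13th has weekday Fri.
Jan 13 is Fri ✓; Feb 13 is Mon; Mar 13 is Tue; Apr 13 is Fri ✓; May 13 is Sun; Jun 13 is Wed; Jul 13 is Fri ✓; Aug 13 is Mon; Sep 13 is Thu; Oct 13 is Sat; Nov 13 is Tue; Dec 13 is Thu.
Friday the 13ths: Jan, Apr, Jul.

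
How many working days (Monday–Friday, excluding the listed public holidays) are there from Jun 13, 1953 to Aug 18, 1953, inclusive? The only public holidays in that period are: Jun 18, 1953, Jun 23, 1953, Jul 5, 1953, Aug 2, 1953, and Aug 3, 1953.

Jun 13, 1953 is a Saturday.
From Jun 13, 1953 to Aug 18, 1953 is 67 days inclusive.
67 = 7 × 9 + 4, so there are 9 full weeks plus 4 extra days.
Each full week contributes 5 weekdays (Mon–Fri): 9 × 5 = 45.
The 4 extra days are Saturday, Sunday, Monday, Tuesday — 2 of them qualify.
Total: 45 + 2 = 47.
Holidays: Jun 18, 1953 (Thu); Jun 23, 1953 (Tue); Jul 5, 1953 (Sun); Aug 2, 1953 (Sun); Aug 3, 1953 (Mon).
3 of the 5 holidays fall on weekdays; the rest are weekends and were already excluded.
Business days: 47 − 3 = 44.

44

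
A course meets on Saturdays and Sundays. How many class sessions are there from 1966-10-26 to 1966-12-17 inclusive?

15

1966-10-26 is a Wednesday.
The range spans 53 days (inclusive of both endpoints).
53 = 7 × 7 + 4, so there are 7 full weeks plus 4 extra days.
Each full week contributes 2 days from the set (Sat, Sun): 7 × 2 = 14.
The 4 extra days are Wed, Thu, Fri, Sat — 1 of them qualifies.
Total: 14 + 1 = 15.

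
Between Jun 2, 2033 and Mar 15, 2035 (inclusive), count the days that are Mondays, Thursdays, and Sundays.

Jun 2, 2033 is a Thursday.
The range spans 652 days (inclusive of both endpoints).
652 = 7 × 93 + 1, so there are 93 full weeks plus 1 extra day.
Each full week contributes 3 days from the set (Mon, Thu, Sun): 93 × 3 = 279.
The 1 extra day is Thu — 1 of them qualifies.
Total: 279 + 1 = 280.

280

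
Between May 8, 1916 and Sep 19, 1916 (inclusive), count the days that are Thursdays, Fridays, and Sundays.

57

May 8, 1916 is a Monday.
From May 8, 1916 to Sep 19, 1916 is 135 days inclusive.
135 = 7 × 19 + 2, so there are 19 full weeks plus 2 extra days.
Each full week contributes 3 days from the set (Thu, Fri, Sun): 19 × 3 = 57.
The 2 extra days are Mon, Tue — none qualify.
Total: 57 + 0 = 57.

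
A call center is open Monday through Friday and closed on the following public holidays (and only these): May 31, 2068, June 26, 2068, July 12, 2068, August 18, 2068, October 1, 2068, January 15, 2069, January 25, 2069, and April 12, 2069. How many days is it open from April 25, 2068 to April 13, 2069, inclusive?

246 business days

April 25, 2068 is a Wednesday.
That's 354 days from start to end, counting both.
354 = 7 × 50 + 4, so there are 50 full weeks plus 4 extra days.
Each full week contributes 5 weekdays (Mon–Fri): 50 × 5 = 250.
The 4 extra days are Wednesday, Thursday, Friday, Saturday — 3 of them qualify.
Total: 250 + 3 = 253.
Holidays: May 31, 2068 (Thu); June 26, 2068 (Tue); July 12, 2068 (Thu); August 18, 2068 (Sat); October 1, 2068 (Mon); January 15, 2069 (Tue); January 25, 2069 (Fri); April 12, 2069 (Fri).
7 of the 8 holidays fall on weekdays; the rest are weekends and were already excluded.
Business days: 253 − 7 = 246.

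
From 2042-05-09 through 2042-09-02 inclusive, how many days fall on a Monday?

17

2042-05-09 is a Friday.
From 2042-05-09 to 2042-09-02 is 117 days inclusive.
117 = 7 × 16 + 5, so there are 16 full weeks plus 5 extra days.
Each full week contributes one Monday: 16 so far.
The 5 extra days are Fri, Sat, Sun, Mon, Tue — 1 of them qualifies.
Total: 16 + 1 = 17.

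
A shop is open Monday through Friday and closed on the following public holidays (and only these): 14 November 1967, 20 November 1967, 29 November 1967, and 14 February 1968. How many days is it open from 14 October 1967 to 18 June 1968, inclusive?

173

14 October 1967 is a Saturday.
That's 249 days from start to end, counting both.
249 = 7 × 35 + 4, so there are 35 full weeks plus 4 extra days.
Each full week contributes 5 weekdays (Mon–Fri): 35 × 5 = 175.
The 4 extra days are Saturday, Sunday, Monday, Tuesday — 2 of them qualify.
Total: 175 + 2 = 177.
Holidays: 14 November 1967 (Tue); 20 November 1967 (Mon); 29 November 1967 (Wed); 14 February 1968 (Wed).
All 4 holidays fall on weekdays, so subtract 4.
Business days: 177 − 4 = 173.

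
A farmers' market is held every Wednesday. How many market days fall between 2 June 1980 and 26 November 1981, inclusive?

2 June 1980 is a Monday.
That's 543 days from start to end, counting both.
543 = 7 × 77 + 4, so there are 77 full weeks plus 4 extra days.
Each full week contributes one Wednesday: 77 so far.
The 4 extra days are Mon, Tue, Wed, Thu — 1 of them qualifies.
Total: 77 + 1 = 78.

78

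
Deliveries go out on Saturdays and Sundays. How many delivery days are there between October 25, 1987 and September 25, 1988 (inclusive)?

97

October 25, 1987 is a Sunday.
That's 337 days from start to end, counting both.
337 = 7 × 48 + 1, so there are 48 full weeks plus 1 extra day.
Each full week contributes 2 days from the set (Sat, Sun): 48 × 2 = 96.
The 1 extra day is Sunday — 1 of them qualifies.
Total: 96 + 1 = 97.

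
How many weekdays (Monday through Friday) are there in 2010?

Jan 1, 2010 is a Friday.
From Jan 1, 2010 to Dec 31, 2010 is 365 days inclusive.
365 = 7 × 52 + 1, so there are 52 full weeks plus 1 extra day.
Each full week contributes 5 weekdays (Mon–Fri): 52 × 5 = 260.
The 1 extra day is Friday — 1 of them qualifies.
Total: 260 + 1 = 261.

261 weekdays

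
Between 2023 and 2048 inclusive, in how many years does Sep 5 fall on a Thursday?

4

Day of week of September 5 in each year:
2023: Tue, 2024: Thu ✓, 2025: Fri, 2026: Sat, 2027: Sun, 2028: Tue, 2029: Wed, 2030: Thu ✓, 2031: Fri, 2032: Sun, 2033: Mon, 2034: Tue, 2035: Wed, 2036: Fri, 2037: Sat, 2038: Sun, 2039: Mon, 2040: Wed, 2041: Thu ✓, 2042: Fri, 2043: Sat, 2044: Mon, 2045: Tue, 2046: Wed, 2047: Thu ✓, 2048: Sat
Thursdays: 2024, 2030, 2041, 2047.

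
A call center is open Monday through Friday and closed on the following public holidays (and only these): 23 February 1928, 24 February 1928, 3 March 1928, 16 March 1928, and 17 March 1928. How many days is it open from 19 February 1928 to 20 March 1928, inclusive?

19 February 1928 is a Sunday.
From 19 February 1928 to 20 March 1928 is 31 days inclusive.
31 = 7 × 4 + 3, so there are 4 full weeks plus 3 extra days.
Each full week contributes 5 weekdays (Mon–Fri): 4 × 5 = 20.
The 3 extra days are Sun, Mon, Tue — 2 of them qualify.
Total: 20 + 2 = 22.
Holidays: 23 February 1928 (Thu); 24 February 1928 (Fri); 3 March 1928 (Sat); 16 March 1928 (Fri); 17 March 1928 (Sat).
3 of the 5 holidays fall on weekdays; the rest are weekends and were already excluded.
Business days: 22 − 3 = 19.

19 business days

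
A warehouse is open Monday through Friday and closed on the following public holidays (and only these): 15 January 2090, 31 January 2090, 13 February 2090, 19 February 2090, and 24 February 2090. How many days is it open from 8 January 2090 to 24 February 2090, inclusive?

8 January 2090 is a Sunday.
That's 48 days from start to end, counting both.
48 = 7 × 6 + 6, so there are 6 full weeks plus 6 extra days.
Each full week contributes 5 weekdays (Mon–Fri): 6 × 5 = 30.
The 6 extra days are Sunday, Monday, Tuesday, Wednesday, Thursday, Friday — 5 of them qualify.
Total: 30 + 5 = 35.
Holidays: 15 January 2090 (Sun); 31 January 2090 (Tue); 13 February 2090 (Mon); 19 February 2090 (Sun); 24 February 2090 (Fri).
3 of the 5 holidays fall on weekdays; the rest are weekends and were already excluded.
Business days: 35 − 3 = 32.

32 business days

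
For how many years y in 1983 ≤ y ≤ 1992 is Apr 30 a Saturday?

2

Day of week of April 30 in each year:
1983: Sat ✓, 1984: Mon, 1985: Tue, 1986: Wed, 1987: Thu, 1988: Sat ✓, 1989: Sun, 1990: Mon, 1991: Tue, 1992: Thu
Saturdays: 1983, 1988.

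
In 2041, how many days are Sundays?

52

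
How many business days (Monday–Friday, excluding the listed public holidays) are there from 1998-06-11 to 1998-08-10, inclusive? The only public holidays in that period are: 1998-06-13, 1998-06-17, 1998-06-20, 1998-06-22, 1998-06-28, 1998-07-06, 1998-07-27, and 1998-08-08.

1998-06-11 is a Thursday.
The range spans 61 days (inclusive of both endpoints).
61 = 7 × 8 + 5, so there are 8 full weeks plus 5 extra days.
Each full week contributes 5 weekdays (Mon–Fri): 8 × 5 = 40.
The 5 extra days are Thursday, Friday, Saturday, Sunday, Monday — 3 of them qualify.
Total: 40 + 3 = 43.
Holidays: 1998-06-13 (Sat); 1998-06-17 (Wed); 1998-06-20 (Sat); 1998-06-22 (Mon); 1998-06-28 (Sun); 1998-07-06 (Mon); 1998-07-27 (Mon); 1998-08-08 (Sat).
4 of the 8 holidays fall on weekdays; the rest are weekends and were already excluded.
Business days: 43 − 4 = 39.

39 business days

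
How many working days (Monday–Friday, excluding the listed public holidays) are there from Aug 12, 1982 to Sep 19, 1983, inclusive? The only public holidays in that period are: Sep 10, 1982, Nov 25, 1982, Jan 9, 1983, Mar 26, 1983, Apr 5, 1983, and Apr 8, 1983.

284

Aug 12, 1982 is a Thursday.
From Aug 12, 1982 to Sep 19, 1983 is 404 days inclusive.
404 = 7 × 57 + 5, so there are 57 full weeks plus 5 extra days.
Each full week contributes 5 weekdays (Mon–Fri): 57 × 5 = 285.
The 5 extra days are Thu, Fri, Sat, Sun, Mon — 3 of them qualify.
Total: 285 + 3 = 288.
Holidays: Sep 10, 1982 (Fri); Nov 25, 1982 (Thu); Jan 9, 1983 (Sun); Mar 26, 1983 (Sat); Apr 5, 1983 (Tue); Apr 8, 1983 (Fri).
4 of the 6 holidays fall on weekdays; the rest are weekends and were already excluded.
Business days: 288 − 4 = 284.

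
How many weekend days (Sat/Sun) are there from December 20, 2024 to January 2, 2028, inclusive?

318

December 20, 2024 is a Friday.
That's 1109 days from start to end, counting both.
1109 = 7 × 158 + 3, so there are 158 full weeks plus 3 extra days.
Each full week contributes 2 weekend days (Sat, Sun): 158 × 2 = 316.
The 3 extra days are Friday, Saturday, Sunday — 2 of them qualify.
Total: 316 + 2 = 318.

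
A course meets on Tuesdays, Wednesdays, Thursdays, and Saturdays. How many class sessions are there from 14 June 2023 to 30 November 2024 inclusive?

307

14 June 2023 is a Wednesday.
That's 536 days from start to end, counting both.
536 = 7 × 76 + 4, so there are 76 full weeks plus 4 extra days.
Each full week contributes 4 days from the set (Tue, Wed, Thu, Sat): 76 × 4 = 304.
The 4 extra days are Wednesday, Thursday, Friday, Saturday — 3 of them qualify.
Total: 304 + 3 = 307.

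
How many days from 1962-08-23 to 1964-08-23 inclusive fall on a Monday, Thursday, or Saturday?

314

1962-08-23 is a Thursday.
That's 732 days from start to end, counting both.
732 = 7 × 104 + 4, so there are 104 full weeks plus 4 extra days.
Each full week contributes 3 days from the set (Mon, Thu, Sat): 104 × 3 = 312.
The 4 extra days are Thu, Fri, Sat, Sun — 2 of them qualify.
Total: 312 + 2 = 314.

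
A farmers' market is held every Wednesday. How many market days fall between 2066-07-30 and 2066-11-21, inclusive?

2066-07-30 is a Friday.
From 2066-07-30 to 2066-11-21 is 115 days inclusive.
115 = 7 × 16 + 3, so there are 16 full weeks plus 3 extra days.
Each full week contributes one Wednesday: 16 so far.
The 3 extra days are Friday, Saturday, Sunday — none qualify.
Total: 16 + 0 = 16.

16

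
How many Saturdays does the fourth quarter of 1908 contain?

13

October 1, 1908 is a Thursday.
The range spans 92 days (inclusive of both endpoints).
92 = 7 × 13 + 1, so there are 13 full weeks plus 1 extra day.
Each full week contributes one Saturday: 13 so far.
The 1 extra day is Thu — none qualify.
Total: 13 + 0 = 13.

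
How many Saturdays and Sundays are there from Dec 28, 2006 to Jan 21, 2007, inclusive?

8

Dec 28, 2006 is a Thursday.
From Dec 28, 2006 to Jan 21, 2007 is 25 days inclusive.
25 = 7 × 3 + 4, so there are 3 full weeks plus 4 extra days.
Each full week contributes 2 weekend days (Sat, Sun): 3 × 2 = 6.
The 4 extra days are Thursday, Friday, Saturday, Sunday — 2 of them qualify.
Total: 6 + 2 = 8.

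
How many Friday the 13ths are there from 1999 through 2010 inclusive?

Friday-the-13ths by year:
1999: Aug
2000: Oct
2001: Apr, Jul
2002: Sep, Dec
2003: Jun
2004: Feb, Aug
2005: May
2006: Jan, Oct
2007: Apr, Jul
2008: Jun
2009: Feb, Mar, Nov
2010: Aug

19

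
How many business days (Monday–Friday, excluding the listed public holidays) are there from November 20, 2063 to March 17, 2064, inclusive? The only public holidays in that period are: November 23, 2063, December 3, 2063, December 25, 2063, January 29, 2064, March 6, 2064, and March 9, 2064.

80

November 20, 2063 is a Tuesday.
The range spans 119 days (inclusive of both endpoints).
119 = 7 × 17, so the span is exactly 17 full weeks.
Each full week contributes 5 weekdays (Mon–Fri): 17 × 5 = 85.
Holidays: November 23, 2063 (Fri); December 3, 2063 (Mon); December 25, 2063 (Tue); January 29, 2064 (Tue); March 6, 2064 (Thu); March 9, 2064 (Sun).
5 of the 6 holidays fall on weekdays; the rest are weekends and were already excluded.
Business days: 85 − 5 = 80.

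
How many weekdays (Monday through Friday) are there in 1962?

261

1 January 1962 is a Monday.
The range spans 365 days (inclusive of both endpoints).
365 = 7 × 52 + 1, so there are 52 full weeks plus 1 extra day.
Each full week contributes 5 weekdays (Mon–Fri): 52 × 5 = 260.
The 1 extra day is Monday — 1 of them qualifies.
Total: 260 + 1 = 261.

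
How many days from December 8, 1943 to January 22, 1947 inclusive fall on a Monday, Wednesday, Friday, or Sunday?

December 8, 1943 is a Wednesday.
That's 1142 days from start to end, counting both.
1142 = 7 × 163 + 1, so there are 163 full weeks plus 1 extra day.
Each full week contributes 4 days from the set (Mon, Wed, Fri, Sun): 163 × 4 = 652.
The 1 extra day is Wednesday — 1 of them qualifies.
Total: 652 + 1 = 653.

653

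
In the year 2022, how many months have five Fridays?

4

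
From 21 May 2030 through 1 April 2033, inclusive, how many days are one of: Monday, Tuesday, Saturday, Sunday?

597

21 May 2030 is a Tuesday.
From 21 May 2030 to 1 April 2033 is 1047 days inclusive.
1047 = 7 × 149 + 4, so there are 149 full weeks plus 4 extra days.
Each full week contributes 4 days from the set (Mon, Tue, Sat, Sun): 149 × 4 = 596.
The 4 extra days are Tuesday, Wednesday, Thursday, Friday — 1 of them qualifies.
Total: 596 + 1 = 597.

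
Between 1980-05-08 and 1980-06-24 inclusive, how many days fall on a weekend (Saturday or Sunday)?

1980-05-08 is a Thursday.
From 1980-05-08 to 1980-06-24 is 48 days inclusive.
48 = 7 × 6 + 6, so there are 6 full weeks plus 6 extra days.
Each full week contributes 2 weekend days (Sat, Sun): 6 × 2 = 12.
The 6 extra days are Thu, Fri, Sat, Sun, Mon, Tue — 2 of them qualify.
Total: 12 + 2 = 14.

14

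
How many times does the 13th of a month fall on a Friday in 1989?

The 13th falls on a Friday when the month's 13th has weekday Fri.
Jan 13 is Fri ✓; Feb 13 is Mon; Mar 13 is Mon; Apr 13 is Thu; May 13 is Sat; Jun 13 is Tue; Jul 13 is Thu; Aug 13 is Sun; Sep 13 is Wed; Oct 13 is Fri ✓; Nov 13 is Mon; Dec 13 is Wed.
Friday the 13ths: Jan, Oct.

2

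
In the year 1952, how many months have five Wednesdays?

5

A month has five Wednesdays exactly when Wednesday falls within its first (length − 28) days.
Jan: 31 days, starts Tue → 5 of Tue, Wed, Thu ✓
Feb: 29 days, starts Fri → 5 of Fri
Mar: 31 days, starts Sat → 5 of Sat, Sun, Mon
Apr: 30 days, starts Tue → 5 of Tue, Wed ✓
May: 31 days, starts Thu → 5 of Thu, Fri, Sat
Jun: 30 days, starts Sun → 5 of Sun, Mon
Jul: 31 days, starts Tue → 5 of Tue, Wed, Thu ✓
Aug: 31 days, starts Fri → 5 of Fri, Sat, Sun
Sep: 30 days, starts Mon → 5 of Mon, Tue
Oct: 31 days, starts Wed → 5 of Wed, Thu, Fri ✓
Nov: 30 days, starts Sat → 5 of Sat, Sun
Dec: 31 days, starts Mon → 5 of Mon, Tue, Wed ✓
Months with five Wednesdays: Jan, Apr, Jul, Oct, Dec.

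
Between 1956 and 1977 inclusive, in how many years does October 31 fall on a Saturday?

3

Day of week of October 31 in each year:
1956: Wed, 1957: Thu, 1958: Fri, 1959: Sat ✓, 1960: Mon, 1961: Tue, 1962: Wed, 1963: Thu, 1964: Sat ✓, 1965: Sun, 1966: Mon, 1967: Tue, 1968: Thu, 1969: Fri, 1970: Sat ✓, 1971: Sun, 1972: Tue, 1973: Wed, 1974: Thu, 1975: Fri, 1976: Sun, 1977: Mon
Saturdays: 1959, 1964, 1970.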